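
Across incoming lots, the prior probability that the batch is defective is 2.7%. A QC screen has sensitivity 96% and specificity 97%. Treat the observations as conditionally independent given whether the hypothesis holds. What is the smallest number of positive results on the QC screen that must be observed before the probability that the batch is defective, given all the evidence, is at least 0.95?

2

Prior odds = 0.027/0.973 = 27/973.
False-positive rate = 1 − 0.97 = 0.03; likelihood ratio of a positive = 0.96/0.03 = 32.
Target odds: 0.95 ÷ 0.05 = 19.
Require 32ⁿ ≥ 19 ÷ (27/973) = 18487/27.
32¹ = 32 falls short of 18487/27 but 32² = 1024 reaches it, so n = 2.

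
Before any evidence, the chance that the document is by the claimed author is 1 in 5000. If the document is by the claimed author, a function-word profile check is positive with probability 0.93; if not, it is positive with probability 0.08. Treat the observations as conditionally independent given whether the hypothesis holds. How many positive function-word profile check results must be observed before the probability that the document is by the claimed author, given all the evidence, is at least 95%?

5

Prior odds = 0.0002/0.9998 = 1/4999.
Likelihood ratio of a positive = 0.93/0.08 = 11.625.
Target odds: 0.95 ÷ 0.05 = 19.
Require 11.625ⁿ ≥ 19 ÷ (1/4999) = 94981.
11.625⁴ = 74805201/4096 falls short of 94981 but 11.625⁵ ≈212307 reaches it, so n = 5.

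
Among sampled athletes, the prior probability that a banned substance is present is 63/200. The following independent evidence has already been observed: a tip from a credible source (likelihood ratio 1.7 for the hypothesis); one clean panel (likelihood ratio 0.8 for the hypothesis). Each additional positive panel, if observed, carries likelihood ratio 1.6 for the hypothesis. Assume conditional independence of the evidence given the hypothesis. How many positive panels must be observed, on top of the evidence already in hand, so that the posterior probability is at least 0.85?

Prior odds = 0.315/0.685 = 63/137.
Combined Bayes factor of the evidence already in hand = 1.7 × 0.8 = 1.36.
Odds after that evidence = (63/137) × 1.36 = 2142/3425.
Target odds = 0.85/0.15 = 17/3.
Need 1.6ⁿ ≥ 17/3 ÷ (2142/3425) = 3425/378.
1.6⁴ = 6.5536 falls short of 3425/378 but 1.6⁵ = 10.48576 reaches it, so n = 5.

5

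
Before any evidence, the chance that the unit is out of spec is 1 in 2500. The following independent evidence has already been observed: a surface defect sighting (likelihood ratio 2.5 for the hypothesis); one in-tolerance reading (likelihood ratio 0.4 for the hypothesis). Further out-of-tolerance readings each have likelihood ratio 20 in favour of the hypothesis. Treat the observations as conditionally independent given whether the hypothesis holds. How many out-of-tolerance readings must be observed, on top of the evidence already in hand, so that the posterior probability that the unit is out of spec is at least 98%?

Prior odds = 0.0004/0.9996 = 1/2499.
Combined Bayes factor of the evidence already in hand = 2.5 × 0.4 = 1.
Odds after that evidence = (1/2499) × 1 = 1/2499.
Target odds = 0.98/0.02 = 49.
Need 20ⁿ ≥ 49 ÷ (1/2499) = 122451.
20³ = 8000 falls short of 122451 but 20⁴ = 160000 reaches it, so n = 4.

4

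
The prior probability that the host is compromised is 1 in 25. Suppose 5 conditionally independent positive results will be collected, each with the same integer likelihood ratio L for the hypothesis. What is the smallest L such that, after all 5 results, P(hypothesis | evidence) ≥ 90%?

3

Prior odds = 0.04/0.96 = 1/24.
Target odds = 0.9/0.1 = 9.
Need L⁵ ≥ 9 ÷ (1/24) = 216.
2⁵ = 32 < 216 ≤ 243 = 3⁵, so L = 3.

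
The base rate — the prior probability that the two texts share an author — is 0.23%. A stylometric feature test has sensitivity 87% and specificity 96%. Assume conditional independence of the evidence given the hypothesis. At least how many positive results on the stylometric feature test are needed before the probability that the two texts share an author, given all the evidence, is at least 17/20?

Prior odds = 0.0023/0.9977 = 23/9977.
False-positive rate = 1 − 0.96 = 0.04; likelihood ratio of a positive = 0.87/0.04 = 21.75.
Target posterior odds = 0.85/0.15 = 17/3.
Need (23/9977) × 21.75ⁿ ≥ 17/3, i.e. 21.75ⁿ ≥ 169609/69.
21.75² = 473.0625 falls short of 169609/69 but 21.75³ = 658503/64 reaches it, so n = 3.

3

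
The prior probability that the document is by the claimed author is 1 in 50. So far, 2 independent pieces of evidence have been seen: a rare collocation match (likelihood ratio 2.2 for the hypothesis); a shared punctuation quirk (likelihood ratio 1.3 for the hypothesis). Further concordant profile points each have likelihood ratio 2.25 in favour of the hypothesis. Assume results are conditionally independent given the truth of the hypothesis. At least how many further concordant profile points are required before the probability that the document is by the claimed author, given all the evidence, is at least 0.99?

Prior odds = 0.02/0.98 = 1/49.
Combined Bayes factor of the evidence already in hand = 2.2 × 1.3 = 2.86.
Odds after that evidence = (1/49) × 2.86 = 143/2450.
Target odds = 0.99/0.01 = 99.
Need 2.25ⁿ ≥ 99 ÷ (143/2450) = 22050/13.
2.25⁹ = 387420489/262144 falls short of 22050/13 but 2.25¹⁰ ≈3325.26 reaches it, so n = 10.

10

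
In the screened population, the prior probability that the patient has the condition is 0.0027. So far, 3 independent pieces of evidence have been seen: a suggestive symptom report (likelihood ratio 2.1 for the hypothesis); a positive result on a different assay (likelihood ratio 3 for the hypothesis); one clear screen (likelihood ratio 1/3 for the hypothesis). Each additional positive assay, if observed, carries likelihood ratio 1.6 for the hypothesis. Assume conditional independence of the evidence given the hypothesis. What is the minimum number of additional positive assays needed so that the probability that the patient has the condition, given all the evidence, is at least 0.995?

23

Prior odds = 0.0027/0.9973 = 27/9973.
Combined Bayes factor of the evidence already in hand = 2.1 × 3 × (1/3) = 2.1.
Odds after that evidence = (27/9973) × 2.1 = 567/99730.
Target odds = 0.995/0.005 = 199.
Need 1.6ⁿ ≥ 199 ÷ (567/99730) = 19846270/567.
1.6²² ≈30948.5 falls short of 19846270/567 but 1.6²³ ≈49517.6 reaches it, so n = 23.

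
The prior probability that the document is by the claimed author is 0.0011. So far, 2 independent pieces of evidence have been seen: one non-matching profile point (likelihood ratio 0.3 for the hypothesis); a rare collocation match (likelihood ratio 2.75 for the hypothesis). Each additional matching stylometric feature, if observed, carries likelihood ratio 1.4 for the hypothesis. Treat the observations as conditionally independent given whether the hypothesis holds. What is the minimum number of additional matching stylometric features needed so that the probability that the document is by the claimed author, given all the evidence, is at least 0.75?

Prior odds = 0.0011/0.9989 = 11/9989.
Combined Bayes factor of the evidence already in hand = 0.3 × 2.75 = 0.825.
Odds after that evidence = (11/9989) × 0.825 = 363/399560.
Target odds = 0.75/0.25 = 3.
Need 1.4ⁿ ≥ 3 ÷ (363/399560) = 399560/121.
1.4²⁴ ≈3214.2 falls short of 399560/121 but 1.4²⁵ ≈4499.88 reaches it, so n = 25.

25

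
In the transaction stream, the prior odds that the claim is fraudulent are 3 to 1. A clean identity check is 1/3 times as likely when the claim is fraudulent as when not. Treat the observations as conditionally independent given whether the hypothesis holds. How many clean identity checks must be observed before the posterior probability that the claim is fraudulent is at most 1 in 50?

5

Prior odds = 3.
Likelihood ratio per clean identity check = 1/3.
Target posterior odds = 0.02/0.98 = 1/49.
Require (1/3)ⁿ ≤ 1/49 ÷ 3 = 1/147.
(1/3)⁴ = 1/81 is still above 1/147 but (1/3)⁵ = 1/243 is at or below it, so n = 5.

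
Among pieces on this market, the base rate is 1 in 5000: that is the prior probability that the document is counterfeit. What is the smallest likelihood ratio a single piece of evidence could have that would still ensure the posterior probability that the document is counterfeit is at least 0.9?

44991

Prior odds = 0.0002/0.9998 = 1/4999.
Target odds = 0.9/0.1 = 9.
Required Bayes factor = 9 ÷ (1/4999) = 44991.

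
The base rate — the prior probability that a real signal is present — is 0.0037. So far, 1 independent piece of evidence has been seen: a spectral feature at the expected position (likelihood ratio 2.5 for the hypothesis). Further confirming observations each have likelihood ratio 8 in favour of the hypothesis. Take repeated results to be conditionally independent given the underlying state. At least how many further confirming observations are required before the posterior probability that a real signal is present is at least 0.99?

5

Prior odds = 0.0037/0.9963 = 37/9963.
Bayes factor of the evidence already in hand = 2.5.
Odds after that evidence = (37/9963) × 2.5 = 185/19926.
Target odds = 0.99/0.01 = 99.
Need 8ⁿ ≥ 99 ÷ (185/19926) = 1972674/185.
8⁴ = 4096 falls short of 1972674/185 but 8⁵ = 32768 reaches it, so n = 5.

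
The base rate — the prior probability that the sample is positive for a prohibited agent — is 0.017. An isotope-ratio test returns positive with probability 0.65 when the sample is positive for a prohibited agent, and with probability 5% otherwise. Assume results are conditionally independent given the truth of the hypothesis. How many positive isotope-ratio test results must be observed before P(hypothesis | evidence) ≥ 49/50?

4

Prior odds = 0.017/0.983 = 17/983.
Likelihood ratio of a positive result = 0.65/0.05 = 13.
Target posterior odds = 0.98/0.02 = 49.
Require 13ⁿ ≥ 49 ÷ (17/983) = 48167/17.
13³ = 2197 falls short of 48167/17 but 13⁴ = 28561 reaches it, so n = 4.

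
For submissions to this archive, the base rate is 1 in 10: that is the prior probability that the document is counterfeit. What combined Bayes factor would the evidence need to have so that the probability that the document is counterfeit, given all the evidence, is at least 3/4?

Prior odds = 0.1/0.9 = 1/9.
Target odds = 0.75/0.25 = 3.
Required Bayes factor = 3 ÷ (1/9) = 27.

27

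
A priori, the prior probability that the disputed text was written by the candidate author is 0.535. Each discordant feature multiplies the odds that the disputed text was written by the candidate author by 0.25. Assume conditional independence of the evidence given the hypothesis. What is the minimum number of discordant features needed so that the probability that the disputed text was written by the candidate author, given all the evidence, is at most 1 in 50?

3

Prior odds: 0.535 ÷ 0.465 = 107/93.
Likelihood ratio per discordant feature = 0.25.
Target odds: 0.02 ÷ 0.98 = 1/49.
Require 0.25ⁿ ≤ 1/49 ÷ (107/93) = 93/5243.
0.25² = 0.0625 is still above 93/5243 but 0.25³ = 0.015625 is at or below it, so n = 3.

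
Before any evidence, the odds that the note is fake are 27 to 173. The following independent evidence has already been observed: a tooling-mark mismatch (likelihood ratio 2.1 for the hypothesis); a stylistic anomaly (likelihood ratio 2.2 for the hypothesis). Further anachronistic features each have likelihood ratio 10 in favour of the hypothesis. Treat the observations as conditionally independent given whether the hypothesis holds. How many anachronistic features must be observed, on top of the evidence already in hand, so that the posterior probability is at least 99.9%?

Prior odds = 27/173.
Combined Bayes factor of the evidence already in hand = 2.1 × 2.2 = 4.62.
Odds after that evidence = (27/173) × 4.62 = 6237/8650.
Target odds = 0.999/0.001 = 999.
Need 10ⁿ ≥ 999 ÷ (6237/8650) = 320050/231.
10³ = 1000 falls short of 320050/231 but 10⁴ = 10000 reaches it, so n = 4.

4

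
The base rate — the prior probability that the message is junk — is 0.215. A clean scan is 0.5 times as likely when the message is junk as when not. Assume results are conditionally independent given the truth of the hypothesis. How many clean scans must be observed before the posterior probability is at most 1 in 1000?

9

Prior odds = 0.215/0.785 = 43/157.
Likelihood ratio per clean scan = 0.5.
Target odds: 0.001 ÷ 0.999 = 1/999.
Require 0.5ⁿ ≤ 1/999 ÷ (43/157) = 157/42957.
0.5⁸ = 0.00390625 is still above 157/42957 but 0.5⁹ = 0.001953125 is at or below it, so n = 9.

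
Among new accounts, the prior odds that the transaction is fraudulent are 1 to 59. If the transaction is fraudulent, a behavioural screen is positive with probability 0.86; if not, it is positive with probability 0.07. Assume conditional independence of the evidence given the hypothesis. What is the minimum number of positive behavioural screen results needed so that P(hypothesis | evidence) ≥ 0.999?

5

Prior odds = 1/59.
Likelihood ratio of a positive = 0.86/0.07 = 86/7.
Target posterior odds = 0.999/0.001 = 999.
Need (1/59) × (86/7)ⁿ ≥ 999, i.e. (86/7)ⁿ ≥ 58941.
(86/7)⁴ = 54700816/2401 falls short of 58941 but (86/7)⁵ ≈279899 reaches it, so n = 5.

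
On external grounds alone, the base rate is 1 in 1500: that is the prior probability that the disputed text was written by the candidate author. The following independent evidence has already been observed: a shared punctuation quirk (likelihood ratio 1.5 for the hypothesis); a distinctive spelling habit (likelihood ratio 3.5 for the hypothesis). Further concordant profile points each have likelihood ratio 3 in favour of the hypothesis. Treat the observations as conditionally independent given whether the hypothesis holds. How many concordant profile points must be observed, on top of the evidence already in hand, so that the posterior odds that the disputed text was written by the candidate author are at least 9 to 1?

Prior odds = (1/1500)/(1499/1500) = 1/1499.
Combined Bayes factor of the evidence already in hand = 1.5 × 3.5 = 5.25.
Odds after that evidence = (1/1499) × 5.25 = 21/5996.
Target odds = 9.
Need 3ⁿ ≥ 9 ÷ (21/5996) = 17988/7.
3⁷ = 2187 falls short of 17988/7 but 3⁸ = 6561 reaches it, so n = 8.

8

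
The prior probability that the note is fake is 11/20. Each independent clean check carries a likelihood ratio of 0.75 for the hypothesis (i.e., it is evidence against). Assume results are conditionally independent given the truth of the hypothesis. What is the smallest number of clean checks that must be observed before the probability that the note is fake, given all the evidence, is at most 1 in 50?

15

Prior odds: 0.55 ÷ 0.45 = 11/9.
Likelihood ratio per clean check = 0.75.
Target posterior odds = 0.02/0.98 = 1/49.
Require 0.75ⁿ ≤ 1/49 ÷ (11/9) = 9/539.
0.75¹⁴ = 4782969/268435456 is still above 9/539 but 0.75¹⁵ ≈0.0133635 is at or below it, so n = 15.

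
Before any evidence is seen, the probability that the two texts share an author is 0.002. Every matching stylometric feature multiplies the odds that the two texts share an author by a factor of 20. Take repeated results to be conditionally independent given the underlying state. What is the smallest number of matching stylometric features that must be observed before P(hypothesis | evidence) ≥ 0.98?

4

Prior odds: 0.002 ÷ 0.998 = 1/499.
Likelihood ratio per matching stylometric feature = 20.
Target odds: 0.98 ÷ 0.02 = 49.
Need (1/499) × 20ⁿ ≥ 49, i.e. 20ⁿ ≥ 24451.
20³ = 8000 falls short of 24451 but 20⁴ = 160000 reaches it, so n = 4.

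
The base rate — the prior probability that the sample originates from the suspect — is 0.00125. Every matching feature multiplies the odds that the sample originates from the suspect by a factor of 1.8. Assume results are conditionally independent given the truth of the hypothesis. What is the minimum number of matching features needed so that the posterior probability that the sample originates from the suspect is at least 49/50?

Prior odds = 0.00125/0.99875 = 1/799.
Likelihood ratio per matching feature = 1.8.
Target odds: 0.98 ÷ 0.02 = 49.
Need (1/799) × 1.8ⁿ ≥ 49, i.e. 1.8ⁿ ≥ 39151.
1.8¹⁷ ≈21859.1 falls short of 39151 but 1.8¹⁸ ≈39346.4 reaches it, so n = 18.

18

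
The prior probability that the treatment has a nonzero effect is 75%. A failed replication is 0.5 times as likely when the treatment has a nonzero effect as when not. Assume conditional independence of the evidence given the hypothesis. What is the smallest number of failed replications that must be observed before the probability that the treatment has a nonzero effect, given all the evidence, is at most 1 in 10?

5

Prior odds = 0.75/0.25 = 3.
Likelihood ratio per failed replication = 0.5.
Target posterior odds = 0.1/0.9 = 1/9.
Require 0.5ⁿ ≤ 1/9 ÷ 3 = 1/27.
0.5⁴ = 0.0625 is still above 1/27 but 0.5⁵ = 0.03125 is at or below it, so n = 5.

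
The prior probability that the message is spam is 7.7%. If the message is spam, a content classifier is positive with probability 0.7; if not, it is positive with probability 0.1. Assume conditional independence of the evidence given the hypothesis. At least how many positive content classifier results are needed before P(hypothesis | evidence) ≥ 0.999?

Prior odds: 0.077 ÷ 0.923 = 77/923.
Likelihood ratio of a positive = 0.7/0.1 = 7.
Target posterior odds = 0.999/0.001 = 999.
Need (77/923) × 7ⁿ ≥ 999, i.e. 7ⁿ ≥ 922077/77.
7⁴ = 2401 falls short of 922077/77 but 7⁵ = 16807 reaches it, so n = 5.

5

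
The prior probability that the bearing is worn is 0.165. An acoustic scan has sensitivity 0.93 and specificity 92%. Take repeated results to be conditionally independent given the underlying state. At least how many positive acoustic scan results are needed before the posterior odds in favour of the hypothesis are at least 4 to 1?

Prior odds: 0.165 ÷ 0.835 = 33/167.
False-positive rate = 1 − 0.92 = 0.08; likelihood ratio of a positive = 0.93/0.08 = 11.625.
Target odds = 4.
Require 11.625ⁿ ≥ 4 ÷ (33/167) = 668/33.
11.625¹ = 11.625 falls short of 668/33 but 11.625² = 135.140625 reaches it, so n = 2.

2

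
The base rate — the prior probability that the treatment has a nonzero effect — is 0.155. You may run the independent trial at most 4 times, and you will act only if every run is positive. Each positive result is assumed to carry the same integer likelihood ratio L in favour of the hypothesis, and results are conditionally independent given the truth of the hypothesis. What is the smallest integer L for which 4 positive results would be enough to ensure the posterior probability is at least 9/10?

3

Prior odds = 0.155/0.845 = 31/169.
Target odds = 0.9/0.1 = 9.
Need L⁴ ≥ 9 ÷ (31/169) = 1521/31.
2⁴ = 16 < 1521/31 ≤ 81 = 3⁴, so L = 3.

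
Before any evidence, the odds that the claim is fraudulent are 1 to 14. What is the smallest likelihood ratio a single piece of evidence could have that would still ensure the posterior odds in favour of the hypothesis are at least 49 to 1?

686

Prior odds = 1/14.
Target odds = 49.
Required Bayes factor = 49 ÷ (1/14) = 686.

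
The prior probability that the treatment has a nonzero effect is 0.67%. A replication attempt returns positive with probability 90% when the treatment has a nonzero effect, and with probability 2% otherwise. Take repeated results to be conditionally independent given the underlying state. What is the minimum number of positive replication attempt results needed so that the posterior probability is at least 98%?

3

Prior odds = 0.0067/0.9933 = 67/9933.
Likelihood ratio of a positive result = 0.9/0.02 = 45.
Target odds: 0.98 ÷ 0.02 = 49.
Need (67/9933) × 45ⁿ ≥ 49, i.e. 45ⁿ ≥ 486717/67.
45² = 2025 falls short of 486717/67 but 45³ = 91125 reaches it, so n = 3.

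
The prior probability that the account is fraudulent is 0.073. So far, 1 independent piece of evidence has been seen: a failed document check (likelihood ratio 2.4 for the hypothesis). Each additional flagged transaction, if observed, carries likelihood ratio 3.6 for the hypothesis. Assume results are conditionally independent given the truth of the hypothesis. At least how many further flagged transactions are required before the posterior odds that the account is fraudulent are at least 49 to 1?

5

Prior odds = 0.073/0.927 = 73/927.
Bayes factor of the evidence already in hand = 2.4.
Odds after that evidence = (73/927) × 2.4 = 292/1545.
Target odds = 49.
Need 3.6ⁿ ≥ 49 ÷ (292/1545) = 75705/292.
3.6⁴ = 167.9616 falls short of 75705/292 but 3.6⁵ = 604.66176 reaches it, so n = 5.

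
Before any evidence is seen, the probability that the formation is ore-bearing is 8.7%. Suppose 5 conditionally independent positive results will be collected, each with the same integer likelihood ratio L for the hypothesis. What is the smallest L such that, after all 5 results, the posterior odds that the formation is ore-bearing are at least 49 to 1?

4

Prior odds = 0.087/0.913 = 87/913.
Target odds = 49.
Need L⁵ ≥ 49 ÷ (87/913) = 44737/87.
3⁵ = 243 < 44737/87 ≤ 1024 = 4⁵, so L = 4.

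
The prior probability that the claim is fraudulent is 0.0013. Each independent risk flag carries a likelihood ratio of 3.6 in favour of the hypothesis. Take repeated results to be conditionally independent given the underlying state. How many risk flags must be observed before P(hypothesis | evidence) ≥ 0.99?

9

Prior odds = 0.0013/0.9987 = 13/9987.
Likelihood ratio per risk flag = 3.6.
Target posterior odds = 0.99/0.01 = 99.
Require 3.6ⁿ ≥ 99 ÷ (13/9987) = 988713/13.
3.6⁸ ≈28211.1 falls short of 988713/13 but 3.6⁹ ≈101560 reaches it, so n = 9.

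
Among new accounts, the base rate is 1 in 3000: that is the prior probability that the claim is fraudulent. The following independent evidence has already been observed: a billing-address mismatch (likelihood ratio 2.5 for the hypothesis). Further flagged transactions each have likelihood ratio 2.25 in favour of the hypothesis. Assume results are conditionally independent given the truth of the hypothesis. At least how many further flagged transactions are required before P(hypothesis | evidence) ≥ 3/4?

Prior odds = (1/3000)/(2999/3000) = 1/2999.
Bayes factor of the evidence already in hand = 2.5.
Odds after that evidence = (1/2999) × 2.5 = 5/5998.
Target odds = 0.75/0.25 = 3.
Need 2.25ⁿ ≥ 3 ÷ (5/5998) = 3598.8.
2.25¹⁰ ≈3325.26 falls short of 3598.8 but 2.25¹¹ ≈7481.83 reaches it, so n = 11.

11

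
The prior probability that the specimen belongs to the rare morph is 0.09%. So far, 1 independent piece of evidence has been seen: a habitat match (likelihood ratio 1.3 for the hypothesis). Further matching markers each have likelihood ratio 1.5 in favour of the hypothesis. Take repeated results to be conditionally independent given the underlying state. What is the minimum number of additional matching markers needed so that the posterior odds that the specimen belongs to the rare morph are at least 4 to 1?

21

Prior odds = 0.0009/0.9991 = 9/9991.
Bayes factor of the evidence already in hand = 1.3.
Odds after that evidence = (9/9991) × 1.3 = 117/99910.
Target odds = 4.
Need 1.5ⁿ ≥ 4 ÷ (117/99910) = 399640/117.
1.5²⁰ ≈3325.26 falls short of 399640/117 but 1.5²¹ ≈4987.89 reaches it, so n = 21.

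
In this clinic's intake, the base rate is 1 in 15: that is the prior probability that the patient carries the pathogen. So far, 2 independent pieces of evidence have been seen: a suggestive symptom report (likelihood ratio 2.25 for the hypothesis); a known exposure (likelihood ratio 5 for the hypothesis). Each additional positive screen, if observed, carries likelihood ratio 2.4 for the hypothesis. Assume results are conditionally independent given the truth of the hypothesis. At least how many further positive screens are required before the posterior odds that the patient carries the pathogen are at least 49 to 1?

5

Prior odds = (1/15)/(14/15) = 1/14.
Combined Bayes factor of the evidence already in hand = 2.25 × 5 = 11.25.
Odds after that evidence = (1/14) × 11.25 = 45/56.
Target odds = 49.
Need 2.4ⁿ ≥ 49 ÷ (45/56) = 2744/45.
2.4⁴ = 33.1776 falls short of 2744/45 but 2.4⁵ = 79.62624 reaches it, so n = 5.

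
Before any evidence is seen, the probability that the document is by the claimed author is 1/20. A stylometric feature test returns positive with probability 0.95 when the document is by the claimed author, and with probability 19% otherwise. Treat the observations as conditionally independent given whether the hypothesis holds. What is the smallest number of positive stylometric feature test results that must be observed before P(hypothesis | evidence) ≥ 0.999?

7

Prior odds: 0.05 ÷ 0.95 = 1/19.
Likelihood ratio of a positive result = 0.95/0.19 = 5.
Target odds: 0.999 ÷ 0.001 = 999.
Need (1/19) × 5ⁿ ≥ 999, i.e. 5ⁿ ≥ 18981.
5⁶ = 15625 falls short of 18981 but 5⁷ = 78125 reaches it, so n = 7.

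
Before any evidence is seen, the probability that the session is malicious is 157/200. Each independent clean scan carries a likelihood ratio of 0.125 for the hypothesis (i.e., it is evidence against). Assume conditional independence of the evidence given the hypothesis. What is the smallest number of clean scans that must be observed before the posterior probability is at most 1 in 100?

3

Prior odds = 0.785/0.215 = 157/43.
Likelihood ratio per clean scan = 0.125.
Target odds: 0.01 ÷ 0.99 = 1/99.
Need (157/43) × 0.125ⁿ ≤ 1/99, i.e. 0.125ⁿ ≤ 43/15543.
0.125² = 0.015625 is still above 43/15543 but 0.125³ = 0.001953125 is at or below it, so n = 3.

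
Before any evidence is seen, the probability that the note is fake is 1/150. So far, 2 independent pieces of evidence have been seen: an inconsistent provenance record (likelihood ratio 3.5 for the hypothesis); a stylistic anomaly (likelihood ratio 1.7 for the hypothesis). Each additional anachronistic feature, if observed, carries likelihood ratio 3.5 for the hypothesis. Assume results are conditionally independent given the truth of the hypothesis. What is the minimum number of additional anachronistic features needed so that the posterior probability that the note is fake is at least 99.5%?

Prior odds = (1/150)/(149/150) = 1/149.
Combined Bayes factor of the evidence already in hand = 3.5 × 1.7 = 5.95.
Odds after that evidence = (1/149) × 5.95 = 119/2980.
Target odds = 0.995/0.005 = 199.
Need 3.5ⁿ ≥ 199 ÷ (119/2980) = 593020/119.
3.5⁶ = 1838.265625 falls short of 593020/119 but 3.5⁷ = 823543/128 reaches it, so n = 7.

7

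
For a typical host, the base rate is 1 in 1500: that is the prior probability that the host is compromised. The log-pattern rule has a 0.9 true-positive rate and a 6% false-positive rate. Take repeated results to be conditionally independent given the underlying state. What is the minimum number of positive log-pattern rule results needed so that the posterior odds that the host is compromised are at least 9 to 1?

Prior odds = (1/1500)/(1499/1500) = 1/1499.
Likelihood ratio of a positive result = 0.9/0.06 = 15.
Target odds = 9.
Require 15ⁿ ≥ 9 ÷ (1/1499) = 13491.
15³ = 3375 falls short of 13491 but 15⁴ = 50625 reaches it, so n = 4.

4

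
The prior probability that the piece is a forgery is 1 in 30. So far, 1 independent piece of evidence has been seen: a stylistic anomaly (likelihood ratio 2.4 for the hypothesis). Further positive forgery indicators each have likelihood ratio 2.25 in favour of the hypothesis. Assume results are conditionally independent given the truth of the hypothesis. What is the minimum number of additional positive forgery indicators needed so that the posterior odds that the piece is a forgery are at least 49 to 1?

8

Prior odds = (1/30)/(29/30) = 1/29.
Bayes factor of the evidence already in hand = 2.4.
Odds after that evidence = (1/29) × 2.4 = 12/145.
Target odds = 49.
Need 2.25ⁿ ≥ 49 ÷ (12/145) = 7105/12.
2.25⁷ = 4782969/16384 falls short of 7105/12 but 2.25⁸ = 43046721/65536 reaches it, so n = 8.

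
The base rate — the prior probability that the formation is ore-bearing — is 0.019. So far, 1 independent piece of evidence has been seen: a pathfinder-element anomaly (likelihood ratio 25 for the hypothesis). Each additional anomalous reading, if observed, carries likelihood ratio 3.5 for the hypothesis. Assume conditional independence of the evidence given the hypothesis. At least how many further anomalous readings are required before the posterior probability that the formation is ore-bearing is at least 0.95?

3

Prior odds = 0.019/0.981 = 19/981.
Bayes factor of the evidence already in hand = 25.
Odds after that evidence = (19/981) × 25 = 475/981.
Target odds = 0.95/0.05 = 19.
Need 3.5ⁿ ≥ 19 ÷ (475/981) = 39.24.
3.5² = 12.25 falls short of 39.24 but 3.5³ = 42.875 reaches it, so n = 3.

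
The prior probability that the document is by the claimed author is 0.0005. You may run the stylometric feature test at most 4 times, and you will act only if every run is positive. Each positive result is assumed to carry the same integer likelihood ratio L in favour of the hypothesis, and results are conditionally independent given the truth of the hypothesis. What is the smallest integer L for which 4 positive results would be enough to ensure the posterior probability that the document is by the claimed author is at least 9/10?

Prior odds = 0.0005/0.9995 = 1/1999.
Target odds = 0.9/0.1 = 9.
Need L⁴ ≥ 9 ÷ (1/1999) = 17991.
11⁴ = 14641 < 17991 ≤ 20736 = 12⁴, so L = 12.

12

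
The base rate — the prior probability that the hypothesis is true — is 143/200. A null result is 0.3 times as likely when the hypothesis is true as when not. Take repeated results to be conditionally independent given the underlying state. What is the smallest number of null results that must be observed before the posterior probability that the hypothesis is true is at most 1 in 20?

4

Prior odds = 0.715/0.285 = 143/57.
Likelihood ratio per null result = 0.3.
Target posterior odds = 0.05/0.95 = 1/19.
Need (143/57) × 0.3ⁿ ≤ 1/19, i.e. 0.3ⁿ ≤ 3/143.
0.3³ = 0.027 is still above 3/143 but 0.3⁴ = 0.0081 is at or below it, so n = 4.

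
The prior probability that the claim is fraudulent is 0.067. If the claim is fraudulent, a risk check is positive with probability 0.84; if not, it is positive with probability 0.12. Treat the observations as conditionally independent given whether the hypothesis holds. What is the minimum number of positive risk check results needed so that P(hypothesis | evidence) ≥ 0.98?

4

Prior odds: 0.067 ÷ 0.933 = 67/933.
Likelihood ratio of a positive = 0.84/0.12 = 7.
Target odds: 0.98 ÷ 0.02 = 49.
Require 7ⁿ ≥ 49 ÷ (67/933) = 45717/67.
7³ = 343 falls short of 45717/67 but 7⁴ = 2401 reaches it, so n = 4.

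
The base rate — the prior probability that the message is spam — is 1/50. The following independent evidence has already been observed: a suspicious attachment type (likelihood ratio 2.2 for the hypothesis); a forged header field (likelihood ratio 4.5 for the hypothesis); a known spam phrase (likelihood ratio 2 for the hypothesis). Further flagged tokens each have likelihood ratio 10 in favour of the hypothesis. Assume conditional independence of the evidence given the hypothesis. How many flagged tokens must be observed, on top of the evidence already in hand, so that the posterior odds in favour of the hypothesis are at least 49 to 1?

3

Prior odds = 0.02/0.98 = 1/49.
Combined Bayes factor of the evidence already in hand = 2.2 × 4.5 × 2 = 19.8.
Odds after that evidence = (1/49) × 19.8 = 99/245.
Target odds = 49.
Need 10ⁿ ≥ 49 ÷ (99/245) = 12005/99.
10² = 100 falls short of 12005/99 but 10³ = 1000 reaches it, so n = 3.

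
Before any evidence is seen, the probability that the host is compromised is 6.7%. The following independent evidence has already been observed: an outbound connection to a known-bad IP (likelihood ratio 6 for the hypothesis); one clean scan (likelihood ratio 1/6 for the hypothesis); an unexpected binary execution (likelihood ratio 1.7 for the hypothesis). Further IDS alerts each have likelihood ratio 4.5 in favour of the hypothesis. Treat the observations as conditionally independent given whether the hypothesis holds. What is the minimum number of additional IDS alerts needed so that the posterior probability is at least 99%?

Prior odds = 0.067/0.933 = 67/933.
Combined Bayes factor of the evidence already in hand = 6 × (1/6) × 1.7 = 1.7.
Odds after that evidence = (67/933) × 1.7 = 1139/9330.
Target odds = 0.99/0.01 = 99.
Need 4.5ⁿ ≥ 99 ÷ (1139/9330) = 923670/1139.
4.5⁴ = 410.0625 falls short of 923670/1139 but 4.5⁵ = 1845.28125 reaches it, so n = 5.

5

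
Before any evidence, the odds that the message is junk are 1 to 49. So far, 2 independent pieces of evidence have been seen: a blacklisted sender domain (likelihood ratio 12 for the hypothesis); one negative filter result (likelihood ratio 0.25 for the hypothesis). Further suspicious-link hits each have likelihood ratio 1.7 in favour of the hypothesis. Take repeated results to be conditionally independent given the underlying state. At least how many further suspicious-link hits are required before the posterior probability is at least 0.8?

8

Prior odds = 1/49.
Combined Bayes factor of the evidence already in hand = 12 × 0.25 = 3.
Odds after that evidence = (1/49) × 3 = 3/49.
Target odds = 0.8/0.2 = 4.
Need 1.7ⁿ ≥ 4 ÷ (3/49) = 196/3.
1.7⁷ = 410338673/10000000 falls short of 196/3 but 1.7⁸ ≈69.7576 reaches it, so n = 8.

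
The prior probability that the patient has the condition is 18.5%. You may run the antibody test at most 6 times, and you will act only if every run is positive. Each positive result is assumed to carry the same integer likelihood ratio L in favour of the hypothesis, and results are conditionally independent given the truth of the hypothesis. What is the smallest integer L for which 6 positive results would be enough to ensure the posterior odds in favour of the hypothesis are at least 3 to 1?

2

Prior odds = 0.185/0.815 = 37/163.
Target odds = 3.
Need L⁶ ≥ 3 ÷ (37/163) = 489/37.
1⁶ = 1 < 489/37 ≤ 64 = 2⁶, so L = 2.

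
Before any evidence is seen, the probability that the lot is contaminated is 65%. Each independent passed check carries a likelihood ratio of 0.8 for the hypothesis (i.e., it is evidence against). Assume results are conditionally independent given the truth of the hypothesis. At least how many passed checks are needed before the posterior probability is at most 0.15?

Prior odds: 0.65 ÷ 0.35 = 13/7.
Likelihood ratio per passed check = 0.8.
Target posterior odds = 0.15/0.85 = 3/17.
Require 0.8ⁿ ≤ 3/17 ÷ (13/7) = 21/221.
0.8¹⁰ = 1048576/9765625 is still above 21/221 but 0.8¹¹ = 4194304/48828125 is at or below it, so n = 11.

11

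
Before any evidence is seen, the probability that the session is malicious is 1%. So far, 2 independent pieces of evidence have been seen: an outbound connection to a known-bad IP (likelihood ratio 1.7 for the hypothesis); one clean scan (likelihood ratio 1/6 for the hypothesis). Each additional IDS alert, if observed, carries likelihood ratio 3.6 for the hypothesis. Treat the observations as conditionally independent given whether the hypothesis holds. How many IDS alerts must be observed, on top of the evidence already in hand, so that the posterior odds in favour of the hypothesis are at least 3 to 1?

Prior odds = 0.01/0.99 = 1/99.
Combined Bayes factor of the evidence already in hand = 1.7 × (1/6) = 17/60.
Odds after that evidence = (1/99) × 17/60 = 17/5940.
Target odds = 3.
Need 3.6ⁿ ≥ 3 ÷ (17/5940) = 17820/17.
3.6⁵ = 604.66176 falls short of 17820/17 but 3.6⁶ = 34012224/15625 reaches it, so n = 6.

6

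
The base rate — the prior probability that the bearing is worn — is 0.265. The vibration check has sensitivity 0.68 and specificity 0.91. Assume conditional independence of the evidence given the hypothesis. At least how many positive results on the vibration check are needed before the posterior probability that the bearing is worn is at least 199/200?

4

Prior odds = 0.265/0.735 = 53/147.
False-positive rate = 1 − 0.91 = 0.09; likelihood ratio of a positive = 0.68/0.09 = 68/9.
Target posterior odds = 0.995/0.005 = 199.
Need (53/147) × (68/9)ⁿ ≥ 199, i.e. (68/9)ⁿ ≥ 29253/53.
(68/9)³ = 314432/729 falls short of 29253/53 but (68/9)⁴ = 21381376/6561 reaches it, so n = 4.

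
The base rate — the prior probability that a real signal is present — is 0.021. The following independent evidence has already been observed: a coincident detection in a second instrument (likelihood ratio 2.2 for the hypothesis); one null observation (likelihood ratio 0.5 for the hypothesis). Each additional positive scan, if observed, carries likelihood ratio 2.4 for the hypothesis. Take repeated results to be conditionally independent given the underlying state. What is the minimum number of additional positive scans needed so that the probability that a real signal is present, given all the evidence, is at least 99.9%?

Prior odds = 0.021/0.979 = 21/979.
Combined Bayes factor of the evidence already in hand = 2.2 × 0.5 = 1.1.
Odds after that evidence = (21/979) × 1.1 = 21/890.
Target odds = 0.999/0.001 = 999.
Need 2.4ⁿ ≥ 999 ÷ (21/890) = 296370/7.
2.4¹² ≈36520.3 falls short of 296370/7 but 2.4¹³ ≈87648.8 reaches it, so n = 13.

13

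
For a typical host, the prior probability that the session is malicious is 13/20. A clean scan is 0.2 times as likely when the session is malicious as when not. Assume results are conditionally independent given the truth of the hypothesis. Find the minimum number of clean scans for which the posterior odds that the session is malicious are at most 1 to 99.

4

Prior odds = 0.65/0.35 = 13/7.
Likelihood ratio per clean scan = 0.2.
Target odds = 1/99.
Require 0.2ⁿ ≤ 1/99 ÷ (13/7) = 7/1287.
0.2³ = 0.008 is still above 7/1287 but 0.2⁴ = 0.0016 is at or below it, so n = 4.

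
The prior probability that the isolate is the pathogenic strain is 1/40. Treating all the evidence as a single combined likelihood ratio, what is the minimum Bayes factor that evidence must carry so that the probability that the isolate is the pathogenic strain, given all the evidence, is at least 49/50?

1911

Prior odds = 0.025/0.975 = 1/39.
Target odds = 0.98/0.02 = 49.
Required Bayes factor = 49 ÷ (1/39) = 1911.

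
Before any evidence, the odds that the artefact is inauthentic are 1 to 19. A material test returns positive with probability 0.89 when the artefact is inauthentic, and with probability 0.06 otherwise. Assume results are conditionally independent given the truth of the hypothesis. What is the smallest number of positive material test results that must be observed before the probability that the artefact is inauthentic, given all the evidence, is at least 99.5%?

4

Prior odds = 1/19.
Likelihood ratio of a positive result = 0.89/0.06 = 89/6.
Target posterior odds = 0.995/0.005 = 199.
Need (1/19) × (89/6)ⁿ ≥ 199, i.e. (89/6)ⁿ ≥ 3781.
(89/6)³ = 704969/216 falls short of 3781 but (89/6)⁴ = 62742241/1296 reaches it, so n = 4.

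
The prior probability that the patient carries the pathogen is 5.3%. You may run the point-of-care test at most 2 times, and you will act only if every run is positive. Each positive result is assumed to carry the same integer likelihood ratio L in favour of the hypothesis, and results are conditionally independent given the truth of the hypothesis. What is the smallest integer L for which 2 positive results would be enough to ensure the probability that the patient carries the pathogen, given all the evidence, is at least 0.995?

60

Prior odds = 0.053/0.947 = 53/947.
Target odds = 0.995/0.005 = 199.
Need L² ≥ 199 ÷ (53/947) = 188453/53.
59² = 3481 < 188453/53 ≤ 3600 = 60², so L = 60.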